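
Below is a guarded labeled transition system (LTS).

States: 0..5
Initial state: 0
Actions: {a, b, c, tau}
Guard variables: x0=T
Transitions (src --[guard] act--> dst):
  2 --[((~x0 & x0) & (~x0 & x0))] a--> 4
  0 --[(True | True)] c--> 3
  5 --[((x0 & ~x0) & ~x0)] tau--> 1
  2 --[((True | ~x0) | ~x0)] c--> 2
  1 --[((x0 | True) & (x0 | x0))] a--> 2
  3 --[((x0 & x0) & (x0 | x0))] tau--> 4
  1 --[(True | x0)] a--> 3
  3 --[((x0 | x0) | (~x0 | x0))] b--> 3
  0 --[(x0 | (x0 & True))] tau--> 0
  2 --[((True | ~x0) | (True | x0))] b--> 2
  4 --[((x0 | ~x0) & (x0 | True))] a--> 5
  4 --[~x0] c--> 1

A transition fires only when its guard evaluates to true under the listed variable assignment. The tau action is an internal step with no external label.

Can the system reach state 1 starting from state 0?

Guard filter leaves 9 enabled edge(s).
L0 = {0}
L1 = {3}  cumulative {0,3}
L2 = {4}  cumulative {0,3,4}
L3 = {5}  cumulative {0,3,4,5}
Reach set: {0,3,4,5}

Answer: UNREACHABLE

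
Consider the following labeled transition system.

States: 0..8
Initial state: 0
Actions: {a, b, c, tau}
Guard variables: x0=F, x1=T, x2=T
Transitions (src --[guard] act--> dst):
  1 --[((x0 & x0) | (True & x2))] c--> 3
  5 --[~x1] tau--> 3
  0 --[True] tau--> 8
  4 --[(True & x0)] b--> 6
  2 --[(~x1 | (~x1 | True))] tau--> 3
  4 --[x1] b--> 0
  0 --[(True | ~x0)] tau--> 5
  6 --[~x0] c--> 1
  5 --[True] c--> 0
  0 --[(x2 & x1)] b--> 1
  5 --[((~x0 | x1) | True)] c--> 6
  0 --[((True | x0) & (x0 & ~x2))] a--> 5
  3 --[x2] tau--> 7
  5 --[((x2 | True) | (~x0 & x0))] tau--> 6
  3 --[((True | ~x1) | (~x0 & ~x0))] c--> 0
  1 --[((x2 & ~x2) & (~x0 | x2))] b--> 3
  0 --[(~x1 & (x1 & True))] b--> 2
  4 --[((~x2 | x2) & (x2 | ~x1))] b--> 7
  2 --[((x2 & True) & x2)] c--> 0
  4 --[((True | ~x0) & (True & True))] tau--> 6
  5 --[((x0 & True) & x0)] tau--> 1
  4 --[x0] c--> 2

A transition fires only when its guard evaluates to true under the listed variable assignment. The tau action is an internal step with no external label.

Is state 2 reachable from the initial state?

Answer: UNREACHABLE

Analysis:
15 transition(s) survive guard evaluation.
L0 = {0}
L1 = {1,5,8}  now seen {0,1,5,8}
L2 = {3,6}  now seen {0,1,3,5,6,8}
L3 = {7}  now seen {0,1,3,5,6,7,8}
R = {0,1,3,5,6,7,8}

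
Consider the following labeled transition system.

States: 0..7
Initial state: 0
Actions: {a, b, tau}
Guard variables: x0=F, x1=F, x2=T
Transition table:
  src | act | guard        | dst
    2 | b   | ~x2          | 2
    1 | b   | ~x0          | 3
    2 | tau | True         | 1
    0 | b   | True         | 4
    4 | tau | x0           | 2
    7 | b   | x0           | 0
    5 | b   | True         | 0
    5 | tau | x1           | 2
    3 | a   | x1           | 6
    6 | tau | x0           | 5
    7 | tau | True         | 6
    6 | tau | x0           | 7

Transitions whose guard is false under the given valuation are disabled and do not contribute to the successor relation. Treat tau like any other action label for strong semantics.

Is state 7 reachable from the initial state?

Guard filter leaves 5 enabled edge(s).
L0 = {0}
L1 = {4}  now seen {0,4}
R = {0,4}

Answer: UNREACHABLE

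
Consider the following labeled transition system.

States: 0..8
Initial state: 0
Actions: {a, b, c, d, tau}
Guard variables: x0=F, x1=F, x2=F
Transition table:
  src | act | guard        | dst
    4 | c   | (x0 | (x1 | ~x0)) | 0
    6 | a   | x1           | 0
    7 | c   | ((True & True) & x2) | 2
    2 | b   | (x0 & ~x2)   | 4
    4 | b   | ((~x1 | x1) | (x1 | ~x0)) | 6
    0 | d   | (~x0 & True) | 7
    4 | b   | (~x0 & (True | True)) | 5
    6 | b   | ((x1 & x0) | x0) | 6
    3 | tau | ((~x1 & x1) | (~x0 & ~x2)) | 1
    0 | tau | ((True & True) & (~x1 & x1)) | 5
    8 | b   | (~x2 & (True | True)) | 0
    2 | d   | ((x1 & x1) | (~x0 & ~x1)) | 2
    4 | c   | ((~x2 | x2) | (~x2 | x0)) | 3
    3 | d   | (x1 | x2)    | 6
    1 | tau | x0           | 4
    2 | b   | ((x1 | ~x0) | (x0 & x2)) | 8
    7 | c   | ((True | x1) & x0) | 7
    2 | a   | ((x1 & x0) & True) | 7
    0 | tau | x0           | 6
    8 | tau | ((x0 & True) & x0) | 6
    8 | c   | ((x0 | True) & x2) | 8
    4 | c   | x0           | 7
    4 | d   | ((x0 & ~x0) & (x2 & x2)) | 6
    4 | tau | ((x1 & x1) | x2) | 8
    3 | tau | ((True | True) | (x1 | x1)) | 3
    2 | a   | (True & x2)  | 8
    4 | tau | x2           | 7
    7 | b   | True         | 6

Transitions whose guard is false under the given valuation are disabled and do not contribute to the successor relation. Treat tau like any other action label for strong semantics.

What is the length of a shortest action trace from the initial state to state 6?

Layered search for 6:
  depth 0: {0}
  depth 1: {7}
  depth 2: {6}
first hit 6 at d=2 via d·b

Answer: 2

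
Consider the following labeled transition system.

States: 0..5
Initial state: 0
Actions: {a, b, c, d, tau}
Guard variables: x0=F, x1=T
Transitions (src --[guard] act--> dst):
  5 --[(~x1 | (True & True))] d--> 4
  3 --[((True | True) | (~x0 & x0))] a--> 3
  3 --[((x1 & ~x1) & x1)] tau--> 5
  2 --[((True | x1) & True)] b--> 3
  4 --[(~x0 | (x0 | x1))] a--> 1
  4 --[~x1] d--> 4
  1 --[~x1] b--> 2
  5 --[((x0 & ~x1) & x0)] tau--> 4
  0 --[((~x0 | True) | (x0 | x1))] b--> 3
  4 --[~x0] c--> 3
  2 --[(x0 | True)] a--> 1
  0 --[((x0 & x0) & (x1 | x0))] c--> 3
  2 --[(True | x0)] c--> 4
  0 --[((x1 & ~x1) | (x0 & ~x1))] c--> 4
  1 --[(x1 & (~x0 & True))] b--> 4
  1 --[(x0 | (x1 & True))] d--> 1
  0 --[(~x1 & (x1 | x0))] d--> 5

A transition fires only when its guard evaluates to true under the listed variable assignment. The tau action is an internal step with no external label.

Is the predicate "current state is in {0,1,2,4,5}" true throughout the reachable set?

Inv-set: {0,1,2,4,5}
R = {0,3}
  0: ✓
  3: ✗ unsafe
counterexample path to 3: b

Answer: INVARIANT VIOLATED at state 3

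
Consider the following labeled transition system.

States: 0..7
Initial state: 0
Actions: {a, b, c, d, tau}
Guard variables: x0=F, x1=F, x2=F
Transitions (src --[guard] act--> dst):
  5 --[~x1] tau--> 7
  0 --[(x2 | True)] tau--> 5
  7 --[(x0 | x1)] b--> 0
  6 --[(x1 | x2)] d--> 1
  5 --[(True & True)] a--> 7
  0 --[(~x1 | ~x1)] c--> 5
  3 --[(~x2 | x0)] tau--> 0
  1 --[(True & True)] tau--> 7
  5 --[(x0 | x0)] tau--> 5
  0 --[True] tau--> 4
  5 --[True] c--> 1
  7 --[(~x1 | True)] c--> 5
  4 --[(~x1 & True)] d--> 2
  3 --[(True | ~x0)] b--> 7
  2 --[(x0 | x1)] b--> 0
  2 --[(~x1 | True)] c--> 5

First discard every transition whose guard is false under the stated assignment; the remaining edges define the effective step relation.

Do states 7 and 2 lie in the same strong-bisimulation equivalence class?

Compute ~ classes (split until stable):
  π0 = {{0,1,2,3,4,5,6,7}}
  π1 = {{0},{1},{2,7},{3},{4},{5},{6}}
stable after 2 split(s): 7 block(s)
class of 7: {2,7}; class of 2: {2,7}

Answer: BISIMILAR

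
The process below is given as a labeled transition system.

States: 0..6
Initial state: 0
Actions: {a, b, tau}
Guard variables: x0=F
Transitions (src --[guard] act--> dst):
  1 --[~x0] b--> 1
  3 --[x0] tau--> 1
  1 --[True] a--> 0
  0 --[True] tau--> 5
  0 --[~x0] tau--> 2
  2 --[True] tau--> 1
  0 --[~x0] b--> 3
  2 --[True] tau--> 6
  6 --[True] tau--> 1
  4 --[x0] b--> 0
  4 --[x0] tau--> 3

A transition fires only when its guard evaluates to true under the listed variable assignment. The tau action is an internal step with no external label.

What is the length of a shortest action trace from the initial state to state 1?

Answer: 2

Working:
BFS to 1:
  L0 = {0}
  L1 = {2,3,5}
  L2 = {1,6}
1 enters at depth 2; path tau·tau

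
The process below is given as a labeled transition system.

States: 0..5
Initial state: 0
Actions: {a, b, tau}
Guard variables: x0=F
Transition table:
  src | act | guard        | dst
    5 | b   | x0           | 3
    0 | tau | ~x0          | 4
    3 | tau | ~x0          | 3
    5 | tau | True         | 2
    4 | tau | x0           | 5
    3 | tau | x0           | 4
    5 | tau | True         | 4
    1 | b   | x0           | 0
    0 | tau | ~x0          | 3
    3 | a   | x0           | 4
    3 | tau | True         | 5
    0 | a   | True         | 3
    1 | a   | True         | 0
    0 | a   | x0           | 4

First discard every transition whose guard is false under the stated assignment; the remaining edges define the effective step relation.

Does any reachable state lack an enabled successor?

Answer: DEADLOCK at state 2

Trace:
Reachable = {0,2,3,4,5}
  0: a→3  tau→3  tau→4  [3 out]
  2: ∅  [STUCK]
  3: tau→3  tau→5  [2 out]
  4: ∅  [STUCK]
  5: tau→2  tau→4  [2 out]
Path to 2: tau·tau·tau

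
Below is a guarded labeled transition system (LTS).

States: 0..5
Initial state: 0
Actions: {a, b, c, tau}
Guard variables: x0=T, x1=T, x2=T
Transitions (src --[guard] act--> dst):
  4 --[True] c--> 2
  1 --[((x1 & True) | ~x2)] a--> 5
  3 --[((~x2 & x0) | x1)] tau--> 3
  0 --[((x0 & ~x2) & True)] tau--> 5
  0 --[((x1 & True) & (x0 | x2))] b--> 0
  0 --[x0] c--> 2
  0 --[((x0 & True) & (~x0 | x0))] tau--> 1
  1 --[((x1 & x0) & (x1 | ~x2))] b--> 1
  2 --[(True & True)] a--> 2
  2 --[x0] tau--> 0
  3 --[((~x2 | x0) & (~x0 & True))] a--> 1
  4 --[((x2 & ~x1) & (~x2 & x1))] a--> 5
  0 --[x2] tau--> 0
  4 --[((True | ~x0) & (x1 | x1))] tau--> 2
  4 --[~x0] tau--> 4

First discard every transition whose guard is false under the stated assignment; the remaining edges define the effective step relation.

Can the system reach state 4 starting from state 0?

Answer: UNREACHABLE

Trace:
After dropping false guards: 11 live edges.
L0 = {0}
L1 = {1,2}  now seen {0,1,2}
L2 = {5}  now seen {0,1,2,5}
Reachable = {0,1,2,5}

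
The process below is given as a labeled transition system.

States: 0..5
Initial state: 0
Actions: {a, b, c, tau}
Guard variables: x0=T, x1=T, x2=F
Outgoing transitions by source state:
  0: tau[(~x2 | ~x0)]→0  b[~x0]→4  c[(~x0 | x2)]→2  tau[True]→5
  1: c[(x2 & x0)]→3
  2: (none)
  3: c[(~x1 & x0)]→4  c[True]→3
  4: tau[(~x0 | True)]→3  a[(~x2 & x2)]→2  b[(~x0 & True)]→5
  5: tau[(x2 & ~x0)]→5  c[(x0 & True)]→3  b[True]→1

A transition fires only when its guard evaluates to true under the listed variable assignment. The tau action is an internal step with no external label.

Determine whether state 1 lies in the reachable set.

Answer: REACHABLE

Working:
After dropping false guards: 6 live edges.
L0 = {0}
L1 = {5}  cumulative {0,5}
L2 = {1,3}  cumulative {0,1,3,5}
Reach set: {0,1,3,5}
Path to 1: tau·b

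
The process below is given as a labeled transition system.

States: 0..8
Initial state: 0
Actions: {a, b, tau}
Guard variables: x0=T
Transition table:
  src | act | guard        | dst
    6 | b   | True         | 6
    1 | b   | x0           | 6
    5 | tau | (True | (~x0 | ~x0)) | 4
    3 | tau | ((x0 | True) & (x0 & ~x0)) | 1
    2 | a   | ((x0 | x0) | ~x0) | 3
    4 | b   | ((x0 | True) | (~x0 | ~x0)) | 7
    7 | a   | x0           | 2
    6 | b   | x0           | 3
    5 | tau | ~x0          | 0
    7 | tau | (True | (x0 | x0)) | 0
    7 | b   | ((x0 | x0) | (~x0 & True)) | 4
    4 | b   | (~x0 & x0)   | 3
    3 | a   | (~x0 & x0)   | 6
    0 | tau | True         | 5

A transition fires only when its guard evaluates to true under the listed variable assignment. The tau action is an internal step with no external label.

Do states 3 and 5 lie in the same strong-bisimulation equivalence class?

Bisimulation quotient by refinement:
  π0 = {{0,1,2,3,4,5,6,7,8}}
  π1 = {{0,5},{1,4,6},{2},{3,8},{7}}
  π2 = {{0},{1},{2},{3,8},{4},{5},{6},{7}}
8 equivalence class(es) (converged in 3)
[3]={3,8}  [5]={5}

Answer: NOT BISIMILAR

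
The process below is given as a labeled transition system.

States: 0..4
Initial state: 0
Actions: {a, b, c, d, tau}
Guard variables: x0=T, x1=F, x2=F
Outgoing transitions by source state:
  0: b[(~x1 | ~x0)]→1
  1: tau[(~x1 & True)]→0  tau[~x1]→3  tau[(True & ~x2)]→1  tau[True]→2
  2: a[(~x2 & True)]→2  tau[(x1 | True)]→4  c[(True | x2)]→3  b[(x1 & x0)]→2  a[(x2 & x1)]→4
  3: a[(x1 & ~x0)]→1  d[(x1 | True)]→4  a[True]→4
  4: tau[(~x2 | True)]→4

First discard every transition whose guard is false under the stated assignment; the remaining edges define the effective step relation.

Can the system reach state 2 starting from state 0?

Answer: REACHABLE

Trace:
Guard filter leaves 11 enabled edge(s).
depth 0: {0}
depth 1: {1}  cumulative {0,1}
depth 2: {2,3}  cumulative {0,1,2,3}
depth 3: {4}  cumulative {0,1,2,3,4}
R = {0,1,2,3,4}
trace reaching 2: b·tau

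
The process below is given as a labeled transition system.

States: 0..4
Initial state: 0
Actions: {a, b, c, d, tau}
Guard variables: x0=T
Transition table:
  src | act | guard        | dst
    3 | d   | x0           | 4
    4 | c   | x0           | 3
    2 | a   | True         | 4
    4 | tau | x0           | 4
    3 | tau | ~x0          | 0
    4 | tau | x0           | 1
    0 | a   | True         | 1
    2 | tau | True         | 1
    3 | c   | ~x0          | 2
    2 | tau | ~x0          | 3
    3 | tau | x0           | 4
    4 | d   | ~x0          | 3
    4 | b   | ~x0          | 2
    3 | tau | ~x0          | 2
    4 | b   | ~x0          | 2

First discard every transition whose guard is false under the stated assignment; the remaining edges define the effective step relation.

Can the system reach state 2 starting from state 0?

Answer: UNREACHABLE

Analysis:
8 transition(s) survive guard evaluation.
L0 = {0}
L1 = {1}  cumulative {0,1}
Reachable = {0,1}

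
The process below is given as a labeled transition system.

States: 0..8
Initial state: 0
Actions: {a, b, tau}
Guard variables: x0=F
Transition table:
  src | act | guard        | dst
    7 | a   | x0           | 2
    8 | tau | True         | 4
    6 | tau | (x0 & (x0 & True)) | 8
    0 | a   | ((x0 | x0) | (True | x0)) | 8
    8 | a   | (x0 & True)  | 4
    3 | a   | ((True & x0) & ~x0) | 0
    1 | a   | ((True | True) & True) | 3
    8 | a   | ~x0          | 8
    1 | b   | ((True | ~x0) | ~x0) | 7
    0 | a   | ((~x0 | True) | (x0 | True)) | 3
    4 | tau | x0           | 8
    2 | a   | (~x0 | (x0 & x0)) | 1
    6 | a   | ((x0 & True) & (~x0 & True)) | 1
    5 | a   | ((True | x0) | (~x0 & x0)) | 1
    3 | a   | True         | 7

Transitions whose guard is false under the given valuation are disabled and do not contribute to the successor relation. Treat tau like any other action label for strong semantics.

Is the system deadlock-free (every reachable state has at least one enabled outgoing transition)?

Answer: DEADLOCK at state 4

Trace:
Reachable = {0,3,4,7,8}
  0: a→3  a→8  [2 exit(s)]
  3: a→7  [1 exit(s)]
  4: ∅  [STUCK]
  7: ∅  [STUCK]
  8: a→8  tau→4  [2 exit(s)]
Path to 4: a·tau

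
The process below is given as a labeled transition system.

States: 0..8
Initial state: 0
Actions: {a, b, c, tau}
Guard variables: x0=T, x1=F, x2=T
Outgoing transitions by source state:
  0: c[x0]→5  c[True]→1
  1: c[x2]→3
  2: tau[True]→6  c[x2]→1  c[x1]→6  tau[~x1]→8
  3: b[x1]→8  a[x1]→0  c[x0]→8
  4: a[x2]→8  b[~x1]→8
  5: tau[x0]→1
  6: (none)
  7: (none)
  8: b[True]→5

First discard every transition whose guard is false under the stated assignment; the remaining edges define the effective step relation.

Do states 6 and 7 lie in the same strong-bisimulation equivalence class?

Answer: BISIMILAR

Working:
Refine partition for ~:
  round 0: {{0,1,2,3,4,5,6,7,8}}
  round 1: {{0,1,3},{2},{4},{5},{6,7},{8}}
  round 2: {{0},{1},{2},{3},{4},{5},{6,7},{8}}
stable after 3 split(s): 8 block(s)
class of 6: {6,7}; class of 7: {6,7}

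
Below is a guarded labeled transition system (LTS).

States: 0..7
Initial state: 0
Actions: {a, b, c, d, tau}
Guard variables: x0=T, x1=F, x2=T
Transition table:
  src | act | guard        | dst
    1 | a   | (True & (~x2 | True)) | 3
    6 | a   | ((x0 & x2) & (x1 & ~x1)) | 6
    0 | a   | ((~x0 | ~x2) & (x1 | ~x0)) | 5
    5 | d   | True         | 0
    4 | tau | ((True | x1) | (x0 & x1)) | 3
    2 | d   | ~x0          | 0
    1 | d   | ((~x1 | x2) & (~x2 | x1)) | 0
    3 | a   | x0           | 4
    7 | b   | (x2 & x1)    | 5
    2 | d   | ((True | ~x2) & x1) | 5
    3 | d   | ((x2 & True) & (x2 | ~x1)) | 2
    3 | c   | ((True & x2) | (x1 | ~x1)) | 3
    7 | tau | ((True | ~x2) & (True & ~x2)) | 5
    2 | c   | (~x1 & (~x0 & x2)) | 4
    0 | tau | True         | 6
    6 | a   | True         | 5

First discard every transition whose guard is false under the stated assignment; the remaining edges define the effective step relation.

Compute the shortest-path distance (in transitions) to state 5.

Layered search for 5:
  L0 = {0}
  L1 = {6}
  L2 = {5}
first hit 5 at d=2 via tau·a

Answer: 2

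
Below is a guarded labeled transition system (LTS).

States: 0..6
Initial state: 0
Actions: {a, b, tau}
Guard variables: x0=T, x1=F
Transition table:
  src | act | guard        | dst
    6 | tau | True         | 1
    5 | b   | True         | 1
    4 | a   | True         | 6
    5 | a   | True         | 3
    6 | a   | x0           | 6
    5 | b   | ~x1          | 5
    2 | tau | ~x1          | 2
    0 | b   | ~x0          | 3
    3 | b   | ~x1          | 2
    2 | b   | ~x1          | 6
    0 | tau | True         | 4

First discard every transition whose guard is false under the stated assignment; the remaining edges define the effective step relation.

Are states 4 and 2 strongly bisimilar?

Answer: NOT BISIMILAR

Trace:
Refine partition for ~:
  round 0: {{0,1,2,3,4,5,6}}
  round 1: {{0},{1},{2},{3},{4},{5},{6}}
7 equivalence class(es) (converged in 2)
class of 4: {4}; class of 2: {2}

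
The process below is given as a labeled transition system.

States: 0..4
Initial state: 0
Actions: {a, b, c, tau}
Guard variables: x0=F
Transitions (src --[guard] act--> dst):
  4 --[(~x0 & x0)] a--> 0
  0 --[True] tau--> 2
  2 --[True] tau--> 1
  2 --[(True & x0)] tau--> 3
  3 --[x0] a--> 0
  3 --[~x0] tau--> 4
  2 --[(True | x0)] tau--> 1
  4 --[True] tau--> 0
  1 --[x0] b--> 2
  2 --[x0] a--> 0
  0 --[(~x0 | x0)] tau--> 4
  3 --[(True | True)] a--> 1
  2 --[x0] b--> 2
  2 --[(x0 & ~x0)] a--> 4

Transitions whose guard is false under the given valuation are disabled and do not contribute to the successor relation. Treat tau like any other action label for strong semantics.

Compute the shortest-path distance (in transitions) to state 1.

BFS to 1:
  depth 0: {0}
  depth 1: {2,4}
  depth 2: {1}
depth(1)=2, e.g. tau·tau

Answer: 2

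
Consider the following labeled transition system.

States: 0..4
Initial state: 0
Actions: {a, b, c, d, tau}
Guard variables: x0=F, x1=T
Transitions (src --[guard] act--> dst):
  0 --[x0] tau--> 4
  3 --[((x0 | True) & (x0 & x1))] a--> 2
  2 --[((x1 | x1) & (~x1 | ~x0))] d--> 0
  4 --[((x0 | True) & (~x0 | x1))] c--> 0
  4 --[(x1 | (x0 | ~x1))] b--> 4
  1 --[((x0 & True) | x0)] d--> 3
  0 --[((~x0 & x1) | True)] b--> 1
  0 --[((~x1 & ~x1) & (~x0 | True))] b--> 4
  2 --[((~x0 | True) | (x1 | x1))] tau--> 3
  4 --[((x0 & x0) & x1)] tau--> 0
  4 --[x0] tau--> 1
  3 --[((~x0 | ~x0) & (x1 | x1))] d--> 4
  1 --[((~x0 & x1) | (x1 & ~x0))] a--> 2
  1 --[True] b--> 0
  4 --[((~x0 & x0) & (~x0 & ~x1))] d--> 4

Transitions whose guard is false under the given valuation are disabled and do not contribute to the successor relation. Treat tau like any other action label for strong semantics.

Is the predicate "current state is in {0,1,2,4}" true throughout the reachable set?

Answer: INVARIANT VIOLATED at state 3

Working:
Safe = {0,1,2,4}
Reach set: {0,1,2,3,4}
  0: ✓
  1: ✓
  2: ✓
  3: outside
  4: ✓
witness against invariant: b·a·tau → 3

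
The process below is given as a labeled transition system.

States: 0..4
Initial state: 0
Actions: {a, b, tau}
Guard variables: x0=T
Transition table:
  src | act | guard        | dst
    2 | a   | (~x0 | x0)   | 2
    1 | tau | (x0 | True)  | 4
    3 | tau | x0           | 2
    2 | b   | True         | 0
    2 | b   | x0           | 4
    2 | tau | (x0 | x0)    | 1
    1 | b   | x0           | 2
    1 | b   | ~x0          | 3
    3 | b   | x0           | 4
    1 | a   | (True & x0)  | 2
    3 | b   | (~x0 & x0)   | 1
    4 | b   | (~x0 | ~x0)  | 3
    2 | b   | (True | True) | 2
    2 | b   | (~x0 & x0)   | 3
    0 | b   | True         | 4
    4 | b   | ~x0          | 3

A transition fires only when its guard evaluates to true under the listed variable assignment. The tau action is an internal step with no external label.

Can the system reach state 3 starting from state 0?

11 transition(s) survive guard evaluation.
depth 0: {0}
depth 1: {4}  total {0,4}
Reachable = {0,4}

Answer: UNREACHABLE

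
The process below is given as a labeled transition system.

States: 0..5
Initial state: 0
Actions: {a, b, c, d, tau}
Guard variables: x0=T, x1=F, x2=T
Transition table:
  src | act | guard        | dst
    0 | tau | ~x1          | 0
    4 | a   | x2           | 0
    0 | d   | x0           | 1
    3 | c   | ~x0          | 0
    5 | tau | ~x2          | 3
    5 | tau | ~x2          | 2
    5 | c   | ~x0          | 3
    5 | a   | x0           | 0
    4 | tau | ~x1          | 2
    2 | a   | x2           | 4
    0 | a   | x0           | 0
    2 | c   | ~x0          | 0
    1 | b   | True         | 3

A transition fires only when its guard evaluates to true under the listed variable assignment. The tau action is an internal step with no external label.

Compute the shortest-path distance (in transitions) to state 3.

BFS to 3:
  Layer 0: {0}
  Layer 1: {1}
  Layer 2: {3}
depth(3)=2, e.g. d·b

Answer: 2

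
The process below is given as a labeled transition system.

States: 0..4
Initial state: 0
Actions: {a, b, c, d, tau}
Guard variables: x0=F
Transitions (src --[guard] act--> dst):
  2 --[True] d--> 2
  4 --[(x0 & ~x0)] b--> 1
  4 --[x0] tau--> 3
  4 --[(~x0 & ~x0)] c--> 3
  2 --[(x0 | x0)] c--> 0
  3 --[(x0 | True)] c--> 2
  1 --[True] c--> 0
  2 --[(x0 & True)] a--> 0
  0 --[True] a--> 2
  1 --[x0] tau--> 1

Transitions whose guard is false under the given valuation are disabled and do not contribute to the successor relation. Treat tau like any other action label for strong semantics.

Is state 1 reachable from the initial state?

After dropping false guards: 5 live edges.
depth 0: {0}
depth 1: {2}  total {0,2}
R = {0,2}

Answer: UNREACHABLE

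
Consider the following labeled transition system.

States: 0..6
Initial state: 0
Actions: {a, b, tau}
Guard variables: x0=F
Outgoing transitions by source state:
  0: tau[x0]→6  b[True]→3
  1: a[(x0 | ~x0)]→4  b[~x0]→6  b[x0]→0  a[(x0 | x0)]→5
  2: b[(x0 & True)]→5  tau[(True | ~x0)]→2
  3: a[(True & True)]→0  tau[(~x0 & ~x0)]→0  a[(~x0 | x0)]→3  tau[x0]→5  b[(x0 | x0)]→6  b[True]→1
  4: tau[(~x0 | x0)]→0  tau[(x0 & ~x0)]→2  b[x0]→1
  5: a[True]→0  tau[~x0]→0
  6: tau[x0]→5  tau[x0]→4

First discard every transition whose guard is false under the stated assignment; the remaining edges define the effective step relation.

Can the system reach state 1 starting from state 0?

Answer: REACHABLE

Working:
After dropping false guards: 11 live edges.
depth 0: {0}
depth 1: {3}  total {0,3}
depth 2: {1}  total {0,1,3}
depth 3: {4,6}  total {0,1,3,4,6}
Reachable = {0,1,3,4,6}
trace reaching 1: b·b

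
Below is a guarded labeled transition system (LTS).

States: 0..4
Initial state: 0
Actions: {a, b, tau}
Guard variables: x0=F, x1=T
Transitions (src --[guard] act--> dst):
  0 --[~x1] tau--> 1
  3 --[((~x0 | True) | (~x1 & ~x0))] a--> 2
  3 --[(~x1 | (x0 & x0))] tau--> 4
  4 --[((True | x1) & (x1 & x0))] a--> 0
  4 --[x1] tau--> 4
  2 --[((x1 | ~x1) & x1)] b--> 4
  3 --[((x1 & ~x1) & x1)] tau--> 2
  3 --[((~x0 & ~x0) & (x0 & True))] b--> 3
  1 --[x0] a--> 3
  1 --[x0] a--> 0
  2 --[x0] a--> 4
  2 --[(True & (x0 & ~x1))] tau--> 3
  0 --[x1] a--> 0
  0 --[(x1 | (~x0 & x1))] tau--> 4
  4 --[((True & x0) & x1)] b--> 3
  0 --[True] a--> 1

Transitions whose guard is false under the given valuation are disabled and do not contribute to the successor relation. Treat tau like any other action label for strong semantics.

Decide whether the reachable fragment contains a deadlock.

Answer: DEADLOCK at state 1

Trace:
R = {0,1,4}
  0: a→0  a→1  tau→4  [3 exit(s)]
  1: ∅  [no exit]
  4: tau→4  [1 exit(s)]
trace reaching 1: a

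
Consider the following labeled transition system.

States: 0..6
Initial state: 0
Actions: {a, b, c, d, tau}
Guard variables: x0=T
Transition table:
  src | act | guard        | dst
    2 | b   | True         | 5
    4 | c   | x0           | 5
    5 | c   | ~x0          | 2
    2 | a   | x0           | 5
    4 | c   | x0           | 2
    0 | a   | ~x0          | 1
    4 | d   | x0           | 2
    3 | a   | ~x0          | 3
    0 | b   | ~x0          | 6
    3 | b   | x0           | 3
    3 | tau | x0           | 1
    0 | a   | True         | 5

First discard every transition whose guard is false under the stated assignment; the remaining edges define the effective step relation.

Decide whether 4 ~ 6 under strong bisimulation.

Compute ~ classes (split until stable):
  π0 = {{0,1,2,3,4,5,6}}
  π1 = {{0},{1,5,6},{2},{3},{4}}
5 equivalence class(es) (converged in 2)
[4]={4}  [6]={1,5,6}

Answer: NOT BISIMILAR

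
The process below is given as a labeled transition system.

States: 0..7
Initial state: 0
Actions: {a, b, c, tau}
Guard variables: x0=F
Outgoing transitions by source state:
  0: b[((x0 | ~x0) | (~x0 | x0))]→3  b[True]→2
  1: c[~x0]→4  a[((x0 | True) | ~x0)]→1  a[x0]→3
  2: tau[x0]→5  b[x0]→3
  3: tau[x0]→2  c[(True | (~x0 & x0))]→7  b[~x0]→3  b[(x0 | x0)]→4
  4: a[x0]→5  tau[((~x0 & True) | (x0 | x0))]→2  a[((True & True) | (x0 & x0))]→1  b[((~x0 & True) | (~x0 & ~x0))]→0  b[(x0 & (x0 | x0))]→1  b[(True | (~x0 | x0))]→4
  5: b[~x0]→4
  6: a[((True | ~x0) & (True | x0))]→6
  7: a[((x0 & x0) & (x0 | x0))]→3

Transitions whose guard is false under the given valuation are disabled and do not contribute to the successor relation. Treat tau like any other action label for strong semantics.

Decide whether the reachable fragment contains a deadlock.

Reachable = {0,2,3,7}
  0: b→2  b→3  [2 out]
  2: ∅  [no exit]
  3: b→3  c→7  [2 out]
  7: ∅  [no exit]
Path to 2: b

Answer: DEADLOCK at state 2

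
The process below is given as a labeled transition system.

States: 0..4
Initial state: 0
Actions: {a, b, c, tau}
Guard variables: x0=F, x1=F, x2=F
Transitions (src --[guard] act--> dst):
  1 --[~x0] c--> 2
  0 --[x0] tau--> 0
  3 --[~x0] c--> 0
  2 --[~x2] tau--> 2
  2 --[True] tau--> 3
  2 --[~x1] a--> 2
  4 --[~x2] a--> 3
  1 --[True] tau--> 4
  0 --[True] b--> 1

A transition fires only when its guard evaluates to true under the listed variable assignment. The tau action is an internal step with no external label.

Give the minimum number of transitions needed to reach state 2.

Breadth-first toward 2:
  Layer 0: {0}
  Layer 1: {1}
  Layer 2: {2,4}
first hit 2 at d=2 via b·c

Answer: 2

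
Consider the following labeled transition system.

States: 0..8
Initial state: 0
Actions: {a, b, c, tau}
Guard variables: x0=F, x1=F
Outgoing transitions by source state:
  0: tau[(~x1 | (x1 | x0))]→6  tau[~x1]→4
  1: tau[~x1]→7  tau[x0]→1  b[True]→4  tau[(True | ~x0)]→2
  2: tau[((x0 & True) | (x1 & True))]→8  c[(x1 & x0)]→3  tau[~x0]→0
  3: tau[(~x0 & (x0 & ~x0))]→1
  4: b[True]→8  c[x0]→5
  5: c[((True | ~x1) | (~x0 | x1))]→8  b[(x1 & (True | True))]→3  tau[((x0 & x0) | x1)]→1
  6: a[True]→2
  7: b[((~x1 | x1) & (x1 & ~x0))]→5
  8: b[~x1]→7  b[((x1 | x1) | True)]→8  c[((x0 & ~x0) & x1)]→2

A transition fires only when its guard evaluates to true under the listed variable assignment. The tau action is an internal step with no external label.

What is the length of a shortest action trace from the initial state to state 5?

Layered search for 5:
  depth 0: {0}
  depth 1: {4,6}
  depth 2: {2,8}
  depth 3: {7}
5 never appears.

Answer: UNREACHABLE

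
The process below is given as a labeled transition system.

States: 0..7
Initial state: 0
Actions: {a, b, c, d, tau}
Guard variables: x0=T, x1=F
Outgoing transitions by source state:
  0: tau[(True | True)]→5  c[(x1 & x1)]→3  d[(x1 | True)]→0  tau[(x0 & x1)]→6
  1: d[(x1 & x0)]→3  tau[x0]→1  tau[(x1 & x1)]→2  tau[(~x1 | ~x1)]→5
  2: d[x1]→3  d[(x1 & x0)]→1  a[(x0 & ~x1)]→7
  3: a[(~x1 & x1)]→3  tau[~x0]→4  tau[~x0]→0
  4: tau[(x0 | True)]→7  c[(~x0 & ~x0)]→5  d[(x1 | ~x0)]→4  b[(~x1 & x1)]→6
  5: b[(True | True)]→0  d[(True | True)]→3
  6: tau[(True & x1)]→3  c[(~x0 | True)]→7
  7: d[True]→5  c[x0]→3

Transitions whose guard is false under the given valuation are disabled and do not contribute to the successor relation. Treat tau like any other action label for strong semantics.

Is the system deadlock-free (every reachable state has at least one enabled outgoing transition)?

R = {0,3,5}
  0: d→0  tau→5  [2 exit(s)]
  3: ∅  [STUCK]
  5: b→0  d→3  [2 exit(s)]
trace reaching 3: tau·d

Answer: DEADLOCK at state 3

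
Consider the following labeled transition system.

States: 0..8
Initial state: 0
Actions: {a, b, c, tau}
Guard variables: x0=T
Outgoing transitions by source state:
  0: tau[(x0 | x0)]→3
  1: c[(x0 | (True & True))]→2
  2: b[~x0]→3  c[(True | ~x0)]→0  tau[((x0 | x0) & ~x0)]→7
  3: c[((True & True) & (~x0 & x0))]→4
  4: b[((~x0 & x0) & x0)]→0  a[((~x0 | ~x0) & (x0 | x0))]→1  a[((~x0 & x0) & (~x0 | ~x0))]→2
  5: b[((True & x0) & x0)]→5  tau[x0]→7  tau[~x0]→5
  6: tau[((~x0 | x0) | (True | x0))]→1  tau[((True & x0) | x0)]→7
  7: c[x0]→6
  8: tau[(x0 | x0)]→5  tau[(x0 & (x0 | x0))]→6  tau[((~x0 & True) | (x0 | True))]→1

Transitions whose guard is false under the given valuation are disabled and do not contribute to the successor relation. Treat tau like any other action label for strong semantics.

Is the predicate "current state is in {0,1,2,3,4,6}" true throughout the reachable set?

Allowed set {0,1,2,3,4,6}
Reachable = {0,3}
  0: ok
  3: ok

Answer: INVARIANT HOLDS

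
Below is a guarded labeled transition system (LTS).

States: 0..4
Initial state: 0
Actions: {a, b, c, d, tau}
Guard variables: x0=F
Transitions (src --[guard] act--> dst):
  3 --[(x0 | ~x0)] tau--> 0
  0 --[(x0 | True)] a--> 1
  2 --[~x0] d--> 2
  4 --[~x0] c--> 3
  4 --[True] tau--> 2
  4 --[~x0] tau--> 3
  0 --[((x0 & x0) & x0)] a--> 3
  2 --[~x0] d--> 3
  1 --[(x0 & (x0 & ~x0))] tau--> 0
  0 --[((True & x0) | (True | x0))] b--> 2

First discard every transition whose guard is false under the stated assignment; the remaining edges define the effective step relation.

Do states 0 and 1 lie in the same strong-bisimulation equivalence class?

Answer: NOT BISIMILAR

Analysis:
Refine partition for ~:
  π0 = {{0,1,2,3,4}}
  π1 = {{0},{1},{2},{3},{4}}
5 equivalence class(es) (converged in 2)
class of 0: {0}; class of 1: {1}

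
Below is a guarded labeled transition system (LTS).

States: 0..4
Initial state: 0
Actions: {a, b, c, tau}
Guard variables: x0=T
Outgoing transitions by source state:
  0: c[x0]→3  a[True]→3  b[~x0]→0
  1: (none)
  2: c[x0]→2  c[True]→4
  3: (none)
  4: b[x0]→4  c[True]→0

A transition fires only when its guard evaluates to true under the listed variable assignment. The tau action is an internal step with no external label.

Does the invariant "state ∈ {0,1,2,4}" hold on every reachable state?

Answer: INVARIANT VIOLATED at state 3

Working:
Safe = {0,1,2,4}
Reach set: {0,3}
  0: ok
  3: outside
counterexample path to 3: c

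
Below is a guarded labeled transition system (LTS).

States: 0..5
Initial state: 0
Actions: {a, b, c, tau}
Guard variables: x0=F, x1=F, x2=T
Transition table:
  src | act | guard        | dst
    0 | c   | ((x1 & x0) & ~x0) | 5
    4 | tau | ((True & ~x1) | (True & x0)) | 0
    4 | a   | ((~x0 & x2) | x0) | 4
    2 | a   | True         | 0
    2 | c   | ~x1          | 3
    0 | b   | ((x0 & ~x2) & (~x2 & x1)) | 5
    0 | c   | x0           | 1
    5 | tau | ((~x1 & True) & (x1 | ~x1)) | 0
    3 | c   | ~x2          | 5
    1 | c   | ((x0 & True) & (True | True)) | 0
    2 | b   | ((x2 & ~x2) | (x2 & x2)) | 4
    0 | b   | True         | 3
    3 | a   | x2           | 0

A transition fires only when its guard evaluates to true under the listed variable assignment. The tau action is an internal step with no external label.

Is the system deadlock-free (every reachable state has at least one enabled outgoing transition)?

Answer: DEADLOCK-FREE

Trace:
Reach set: {0,3}
  0: b→3  [deg 1]
  3: a→0  [deg 1]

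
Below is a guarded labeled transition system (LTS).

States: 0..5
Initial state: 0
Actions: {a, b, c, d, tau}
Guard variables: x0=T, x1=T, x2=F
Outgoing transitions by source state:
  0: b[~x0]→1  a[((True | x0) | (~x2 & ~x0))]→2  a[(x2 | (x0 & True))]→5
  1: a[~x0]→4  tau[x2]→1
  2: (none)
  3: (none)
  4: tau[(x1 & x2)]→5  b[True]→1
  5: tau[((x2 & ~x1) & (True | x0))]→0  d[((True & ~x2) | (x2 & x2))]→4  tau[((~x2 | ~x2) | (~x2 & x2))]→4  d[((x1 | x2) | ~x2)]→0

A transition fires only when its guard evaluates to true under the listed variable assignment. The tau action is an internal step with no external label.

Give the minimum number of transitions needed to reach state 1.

BFS to 1:
  depth 0: {0}
  depth 1: {2,5}
  depth 2: {4}
  depth 3: {1}
depth(1)=3, e.g. a·d·b

Answer: 3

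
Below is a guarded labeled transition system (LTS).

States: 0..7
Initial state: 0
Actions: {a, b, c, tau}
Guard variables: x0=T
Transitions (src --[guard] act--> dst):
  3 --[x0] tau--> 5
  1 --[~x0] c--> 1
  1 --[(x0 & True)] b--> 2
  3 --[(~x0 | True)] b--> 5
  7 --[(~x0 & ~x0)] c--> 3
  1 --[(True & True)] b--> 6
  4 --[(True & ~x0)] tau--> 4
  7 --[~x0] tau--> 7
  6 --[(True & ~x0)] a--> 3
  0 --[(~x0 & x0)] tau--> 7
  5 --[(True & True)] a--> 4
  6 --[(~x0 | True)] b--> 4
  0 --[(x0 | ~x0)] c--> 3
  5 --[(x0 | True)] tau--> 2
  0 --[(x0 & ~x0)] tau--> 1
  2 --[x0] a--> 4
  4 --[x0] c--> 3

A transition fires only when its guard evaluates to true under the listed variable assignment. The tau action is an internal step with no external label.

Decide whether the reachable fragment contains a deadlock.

Reachable = {0,2,3,4,5}
  0: c→3  [1 exit(s)]
  2: a→4  [1 exit(s)]
  3: b→5  tau→5  [2 exit(s)]
  4: c→3  [1 exit(s)]
  5: a→4  tau→2  [2 exit(s)]

Answer: DEADLOCK-FREE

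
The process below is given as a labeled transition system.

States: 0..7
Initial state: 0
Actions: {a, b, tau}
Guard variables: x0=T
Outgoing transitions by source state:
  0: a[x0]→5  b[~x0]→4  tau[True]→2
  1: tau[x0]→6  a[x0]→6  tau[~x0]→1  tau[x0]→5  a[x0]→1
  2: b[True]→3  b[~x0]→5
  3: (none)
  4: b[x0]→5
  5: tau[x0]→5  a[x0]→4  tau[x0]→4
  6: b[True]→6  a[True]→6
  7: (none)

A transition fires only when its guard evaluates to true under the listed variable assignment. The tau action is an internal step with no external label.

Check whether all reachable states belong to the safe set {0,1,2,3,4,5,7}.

Answer: INVARIANT HOLDS

Working:
Safe = {0,1,2,3,4,5,7}
Reach set: {0,2,3,4,5}
  0: safe
  2: safe
  3: safe
  4: safe
  5: safe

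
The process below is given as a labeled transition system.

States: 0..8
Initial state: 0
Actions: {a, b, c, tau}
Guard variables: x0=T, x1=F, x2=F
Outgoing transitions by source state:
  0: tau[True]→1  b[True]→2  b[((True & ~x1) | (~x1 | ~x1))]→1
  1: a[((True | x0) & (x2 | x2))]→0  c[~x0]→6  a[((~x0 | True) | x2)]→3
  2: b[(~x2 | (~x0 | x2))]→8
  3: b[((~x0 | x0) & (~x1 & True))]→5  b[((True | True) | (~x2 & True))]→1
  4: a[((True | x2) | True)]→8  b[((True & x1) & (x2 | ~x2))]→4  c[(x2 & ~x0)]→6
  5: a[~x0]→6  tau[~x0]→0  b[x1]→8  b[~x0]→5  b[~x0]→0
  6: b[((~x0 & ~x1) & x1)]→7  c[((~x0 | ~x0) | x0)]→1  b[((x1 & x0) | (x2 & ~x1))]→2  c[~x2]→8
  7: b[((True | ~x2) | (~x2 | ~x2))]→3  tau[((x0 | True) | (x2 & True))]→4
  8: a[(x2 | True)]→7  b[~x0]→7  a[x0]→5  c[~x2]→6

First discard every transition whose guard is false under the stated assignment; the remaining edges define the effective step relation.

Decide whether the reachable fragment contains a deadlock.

Reach set: {0,1,2,3,4,5,6,7,8}
  0: b→1  b→2  tau→1  [3 out]
  1: a→3  [1 out]
  2: b→8  [1 out]
  3: b→1  b→5  [2 out]
  4: a→8  [1 out]
  5: ∅  [no exit]
  6: c→1  c→8  [2 out]
  7: b→3  tau→4  [2 out]
  8: a→5  a→7  c→6  [3 out]
Path to 5: tau·a·b

Answer: DEADLOCK at state 5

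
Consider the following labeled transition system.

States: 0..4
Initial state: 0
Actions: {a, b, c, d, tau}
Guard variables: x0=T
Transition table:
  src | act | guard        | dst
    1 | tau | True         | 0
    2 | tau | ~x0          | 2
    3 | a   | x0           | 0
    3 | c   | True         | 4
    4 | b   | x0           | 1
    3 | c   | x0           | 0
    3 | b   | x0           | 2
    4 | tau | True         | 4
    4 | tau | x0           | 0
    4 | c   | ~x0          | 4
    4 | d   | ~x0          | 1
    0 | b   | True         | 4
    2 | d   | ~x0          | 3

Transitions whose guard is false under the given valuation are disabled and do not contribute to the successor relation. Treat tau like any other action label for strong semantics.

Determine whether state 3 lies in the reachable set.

Answer: UNREACHABLE

Analysis:
9 transition(s) survive guard evaluation.
depth 0: {0}
depth 1: {4}  cumulative {0,4}
depth 2: {1}  cumulative {0,1,4}
Reach set: {0,1,4}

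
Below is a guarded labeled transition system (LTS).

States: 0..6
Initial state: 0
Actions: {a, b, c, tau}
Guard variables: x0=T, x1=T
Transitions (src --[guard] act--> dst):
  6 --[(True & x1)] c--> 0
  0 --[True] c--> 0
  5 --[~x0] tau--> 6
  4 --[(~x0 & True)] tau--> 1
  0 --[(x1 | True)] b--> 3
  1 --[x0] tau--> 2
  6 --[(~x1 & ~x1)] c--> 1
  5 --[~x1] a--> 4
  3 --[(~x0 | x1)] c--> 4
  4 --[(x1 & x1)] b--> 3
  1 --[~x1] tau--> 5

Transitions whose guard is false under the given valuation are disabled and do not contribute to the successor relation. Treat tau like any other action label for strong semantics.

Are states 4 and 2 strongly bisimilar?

Answer: NOT BISIMILAR

Analysis:
Compute ~ classes (split until stable):
  P[0] = {{0,1,2,3,4,5,6}}
  P[1] = {{0},{1},{2,5},{3,6},{4}}
  P[2] = {{0},{1},{2,5},{3},{4},{6}}
Fixed point at round 3; 6 class(es).
[4]={4}  [2]={2,5}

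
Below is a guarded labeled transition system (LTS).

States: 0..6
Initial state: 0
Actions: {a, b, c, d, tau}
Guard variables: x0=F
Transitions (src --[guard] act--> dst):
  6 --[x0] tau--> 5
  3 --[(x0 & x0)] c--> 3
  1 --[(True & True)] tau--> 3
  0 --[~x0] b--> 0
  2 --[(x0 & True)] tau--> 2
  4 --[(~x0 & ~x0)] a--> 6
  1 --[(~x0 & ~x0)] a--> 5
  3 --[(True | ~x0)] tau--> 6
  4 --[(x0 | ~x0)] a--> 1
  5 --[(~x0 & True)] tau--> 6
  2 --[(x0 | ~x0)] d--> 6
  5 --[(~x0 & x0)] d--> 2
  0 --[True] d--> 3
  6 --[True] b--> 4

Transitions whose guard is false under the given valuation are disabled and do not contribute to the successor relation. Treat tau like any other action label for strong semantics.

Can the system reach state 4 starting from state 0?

Answer: REACHABLE

Trace:
After dropping false guards: 10 live edges.
depth 0: {0}
depth 1: {3}  total {0,3}
depth 2: {6}  total {0,3,6}
depth 3: {4}  total {0,3,4,6}
depth 4: {1}  total {0,1,3,4,6}
depth 5: {5}  total {0,1,3,4,5,6}
Reach set: {0,1,3,4,5,6}
Path to 4: d·tau·b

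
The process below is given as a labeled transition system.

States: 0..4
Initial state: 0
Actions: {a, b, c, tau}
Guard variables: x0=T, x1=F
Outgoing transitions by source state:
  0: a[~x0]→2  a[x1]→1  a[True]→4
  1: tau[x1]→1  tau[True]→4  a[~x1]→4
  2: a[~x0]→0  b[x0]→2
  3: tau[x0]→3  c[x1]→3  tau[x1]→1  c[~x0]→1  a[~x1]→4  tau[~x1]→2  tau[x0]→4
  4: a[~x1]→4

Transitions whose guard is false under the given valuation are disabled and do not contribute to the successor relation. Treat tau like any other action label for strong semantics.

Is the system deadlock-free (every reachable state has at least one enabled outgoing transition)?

Answer: DEADLOCK-FREE

Trace:
R = {0,4}
  0: a→4  [deg 1]
  4: a→4  [deg 1]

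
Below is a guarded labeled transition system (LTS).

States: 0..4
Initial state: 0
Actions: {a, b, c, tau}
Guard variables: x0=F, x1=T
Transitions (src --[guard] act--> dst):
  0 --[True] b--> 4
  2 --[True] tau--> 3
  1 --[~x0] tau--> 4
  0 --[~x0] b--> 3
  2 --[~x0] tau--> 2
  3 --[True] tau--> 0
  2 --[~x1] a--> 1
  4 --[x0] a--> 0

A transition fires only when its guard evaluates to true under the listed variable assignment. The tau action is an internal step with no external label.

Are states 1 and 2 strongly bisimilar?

Answer: NOT BISIMILAR

Trace:
Refine partition for ~:
  π0 = {{0,1,2,3,4}}
  π1 = {{0},{1,2,3},{4}}
  π2 = {{0},{1},{2},{3},{4}}
Fixed point at round 3; 5 class(es).
class of 1: {1}; class of 2: {2}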